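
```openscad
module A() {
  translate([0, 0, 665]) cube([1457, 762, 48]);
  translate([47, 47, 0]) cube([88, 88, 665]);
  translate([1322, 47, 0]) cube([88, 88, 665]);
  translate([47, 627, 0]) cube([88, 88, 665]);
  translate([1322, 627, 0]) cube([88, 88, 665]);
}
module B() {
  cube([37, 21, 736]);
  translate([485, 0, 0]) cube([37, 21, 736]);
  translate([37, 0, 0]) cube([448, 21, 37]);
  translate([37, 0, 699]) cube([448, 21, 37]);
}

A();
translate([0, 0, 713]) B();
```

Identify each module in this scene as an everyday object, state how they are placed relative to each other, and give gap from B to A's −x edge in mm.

The picture frame's min-x is at 0; the table's min-x is 0; gap = 0 mm.

A is a table. B is a picture frame. The picture frame is on top of the table. The gap from the picture frame to the table's −x edge is 0 mm.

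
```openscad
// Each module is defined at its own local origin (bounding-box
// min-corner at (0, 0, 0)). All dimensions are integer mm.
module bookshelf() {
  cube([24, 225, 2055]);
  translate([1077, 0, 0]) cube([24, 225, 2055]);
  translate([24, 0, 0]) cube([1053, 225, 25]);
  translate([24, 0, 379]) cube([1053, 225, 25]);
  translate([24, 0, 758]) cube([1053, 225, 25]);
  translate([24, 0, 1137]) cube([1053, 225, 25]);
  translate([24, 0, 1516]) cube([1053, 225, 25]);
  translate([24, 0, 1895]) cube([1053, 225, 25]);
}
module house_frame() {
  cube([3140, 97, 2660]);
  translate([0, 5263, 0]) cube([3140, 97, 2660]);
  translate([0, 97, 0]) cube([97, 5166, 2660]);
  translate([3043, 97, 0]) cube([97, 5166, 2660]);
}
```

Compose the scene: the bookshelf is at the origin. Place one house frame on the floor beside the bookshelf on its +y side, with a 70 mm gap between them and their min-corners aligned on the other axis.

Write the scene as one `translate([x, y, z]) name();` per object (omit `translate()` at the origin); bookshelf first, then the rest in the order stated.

bookshelf();
translate([0, 295, 0]) house_frame();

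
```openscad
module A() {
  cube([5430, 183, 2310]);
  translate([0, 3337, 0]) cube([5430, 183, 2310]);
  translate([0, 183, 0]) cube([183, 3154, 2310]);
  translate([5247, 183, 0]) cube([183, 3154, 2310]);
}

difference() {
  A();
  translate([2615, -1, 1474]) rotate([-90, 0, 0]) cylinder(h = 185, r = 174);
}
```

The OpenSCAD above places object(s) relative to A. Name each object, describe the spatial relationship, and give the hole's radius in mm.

A is a house frame. The house frame has a circular hole through its front wall. The hole's radius is 174 mm.

The subtracted cylinder has r = 174 mm.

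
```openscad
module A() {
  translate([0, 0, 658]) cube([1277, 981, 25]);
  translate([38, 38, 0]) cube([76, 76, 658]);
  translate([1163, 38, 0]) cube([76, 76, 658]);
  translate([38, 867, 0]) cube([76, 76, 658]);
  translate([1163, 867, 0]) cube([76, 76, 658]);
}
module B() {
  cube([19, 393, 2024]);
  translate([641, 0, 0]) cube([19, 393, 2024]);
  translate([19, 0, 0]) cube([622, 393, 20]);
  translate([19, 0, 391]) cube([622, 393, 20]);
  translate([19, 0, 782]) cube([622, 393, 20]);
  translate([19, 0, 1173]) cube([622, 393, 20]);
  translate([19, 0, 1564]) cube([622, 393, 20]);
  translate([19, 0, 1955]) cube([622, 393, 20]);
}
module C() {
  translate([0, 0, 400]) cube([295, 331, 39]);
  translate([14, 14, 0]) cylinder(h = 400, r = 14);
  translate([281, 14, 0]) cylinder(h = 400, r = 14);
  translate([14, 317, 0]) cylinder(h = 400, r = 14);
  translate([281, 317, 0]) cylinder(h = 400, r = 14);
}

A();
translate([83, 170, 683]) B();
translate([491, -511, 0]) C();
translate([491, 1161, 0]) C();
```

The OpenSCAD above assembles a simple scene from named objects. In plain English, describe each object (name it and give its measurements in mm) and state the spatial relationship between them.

A is a table with a 1277×981 mm rectangular top, 25 mm thick, top surface at z = 683 mm, supported by four 76×76 mm square legs, each inset 38 mm from the nearest pair of top edges, running from the floor.

B is a bookshelf 660 mm wide overall, 393 mm deep and 2024 mm tall. The two sides are 19 mm thick vertical panels. 6 horizontal shelves of 20 mm thickness span between the inner faces of the sides; the lowest shelf sits on the floor and shelves are stacked with a clear vertical gap of 371 mm between each pair.

C is a four-legged stool. The seat is 295×331 mm, 39 mm thick, top at z = 439 mm. It stands on four round legs, each 28 mm in diameter, from z = 0 to the seat underside, each leg's axis is inset half a diameter from the nearest pair of seat edges (so the leg's bounding box is flush with the corner).

The bookshelf is on top of the table. Two stools sit around the table at the −y, +y sides.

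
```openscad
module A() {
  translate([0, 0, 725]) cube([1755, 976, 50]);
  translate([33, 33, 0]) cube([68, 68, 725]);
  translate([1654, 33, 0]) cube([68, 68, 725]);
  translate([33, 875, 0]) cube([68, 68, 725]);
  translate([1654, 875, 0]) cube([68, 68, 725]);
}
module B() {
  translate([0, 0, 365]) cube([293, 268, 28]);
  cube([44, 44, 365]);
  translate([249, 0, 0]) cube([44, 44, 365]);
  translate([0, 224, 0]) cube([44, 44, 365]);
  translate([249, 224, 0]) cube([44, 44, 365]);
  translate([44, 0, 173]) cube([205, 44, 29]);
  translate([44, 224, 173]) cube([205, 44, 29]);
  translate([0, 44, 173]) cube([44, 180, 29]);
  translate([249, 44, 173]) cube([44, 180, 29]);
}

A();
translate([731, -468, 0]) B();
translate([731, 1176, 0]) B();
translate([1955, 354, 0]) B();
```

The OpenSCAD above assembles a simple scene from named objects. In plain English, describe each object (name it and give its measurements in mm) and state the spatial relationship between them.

A is a table: top 1755 mm (x) × 976 mm (y), 50 mm thick, upper face at z = 775 mm, on four 68×68 mm square legs, each inset 33 mm from the nearest pair of top edges, running from z = 0 to the bottom of the top.

B is a simple wooden stool: a rectangular seat 293 mm (x) by 268 mm (y), 28 mm thick, top face at z = 393 mm, on four square legs, each 44×44 mm in cross-section. The legs rest on z = 0, each flush with a corner of the seat. Four stretchers, 44 mm wide and 29 mm tall, connect adjacent legs with their undersides at z = 173 mm, each running between the inner faces of the legs it joins and aligned with the legs' outer faces on the other axis.

Three stools sit around the table at the −y, +y, +x sides.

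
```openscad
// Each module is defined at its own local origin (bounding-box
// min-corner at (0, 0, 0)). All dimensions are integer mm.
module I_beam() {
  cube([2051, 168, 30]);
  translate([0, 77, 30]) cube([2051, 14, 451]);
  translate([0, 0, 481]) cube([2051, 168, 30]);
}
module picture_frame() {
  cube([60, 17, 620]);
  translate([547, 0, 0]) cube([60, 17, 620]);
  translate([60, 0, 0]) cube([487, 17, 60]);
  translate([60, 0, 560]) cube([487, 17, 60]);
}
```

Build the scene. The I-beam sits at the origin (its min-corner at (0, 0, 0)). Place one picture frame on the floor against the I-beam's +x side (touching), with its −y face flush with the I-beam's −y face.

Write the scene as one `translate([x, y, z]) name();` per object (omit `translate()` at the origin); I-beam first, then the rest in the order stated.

I_beam();
translate([2051, 0, 0]) picture_frame();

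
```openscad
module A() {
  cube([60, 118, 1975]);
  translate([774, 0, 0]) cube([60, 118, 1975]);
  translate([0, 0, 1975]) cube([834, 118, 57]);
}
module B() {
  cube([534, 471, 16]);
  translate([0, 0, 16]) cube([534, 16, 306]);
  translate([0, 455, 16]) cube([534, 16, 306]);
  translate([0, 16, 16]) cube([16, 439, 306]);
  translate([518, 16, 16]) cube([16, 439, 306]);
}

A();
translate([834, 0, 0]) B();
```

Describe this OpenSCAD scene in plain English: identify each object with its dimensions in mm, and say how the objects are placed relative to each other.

A is a rectangular door frame: two vertical jambs of 60×118 mm section, 1975 mm tall, with a clear opening 714 mm wide between their inner faces. A header 57 mm tall and 118 mm deep lies on top of the jambs and spans the full outside width.

B is an open-topped rectangular box: outside dimensions 534×471×322 mm, with a uniform wall and base thickness of 16 mm. The base is a full 534×471 slab on the floor; four walls sit on top of the base. The front and back walls (the −y and +y sides) span the full width; the two side walls fit between them.

The open box is against the door frame's +x side, with their −y faces flush.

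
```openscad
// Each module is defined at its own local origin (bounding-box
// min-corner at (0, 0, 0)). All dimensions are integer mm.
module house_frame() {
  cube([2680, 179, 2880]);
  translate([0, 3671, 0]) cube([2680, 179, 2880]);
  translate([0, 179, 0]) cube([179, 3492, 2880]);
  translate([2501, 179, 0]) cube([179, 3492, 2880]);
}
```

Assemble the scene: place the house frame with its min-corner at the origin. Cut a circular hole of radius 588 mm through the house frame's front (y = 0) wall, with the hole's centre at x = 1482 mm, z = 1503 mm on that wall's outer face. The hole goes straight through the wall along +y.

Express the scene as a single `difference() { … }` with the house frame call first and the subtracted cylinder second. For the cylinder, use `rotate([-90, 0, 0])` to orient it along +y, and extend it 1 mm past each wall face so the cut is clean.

difference() {
  house_frame();
  translate([1482, -1, 1503]) rotate([-90, 0, 0]) cylinder(h = 181, r = 588);
}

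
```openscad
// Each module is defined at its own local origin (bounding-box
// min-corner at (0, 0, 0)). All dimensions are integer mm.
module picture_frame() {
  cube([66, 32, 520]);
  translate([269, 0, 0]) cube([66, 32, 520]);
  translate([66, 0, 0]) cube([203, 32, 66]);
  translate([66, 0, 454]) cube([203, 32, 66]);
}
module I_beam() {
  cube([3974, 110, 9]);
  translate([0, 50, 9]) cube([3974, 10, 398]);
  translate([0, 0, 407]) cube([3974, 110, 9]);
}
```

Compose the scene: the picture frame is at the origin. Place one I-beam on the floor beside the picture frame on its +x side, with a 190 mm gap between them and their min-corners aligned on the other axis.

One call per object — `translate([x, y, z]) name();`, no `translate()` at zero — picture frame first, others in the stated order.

picture_frame();
translate([525, 0, 0]) I_beam();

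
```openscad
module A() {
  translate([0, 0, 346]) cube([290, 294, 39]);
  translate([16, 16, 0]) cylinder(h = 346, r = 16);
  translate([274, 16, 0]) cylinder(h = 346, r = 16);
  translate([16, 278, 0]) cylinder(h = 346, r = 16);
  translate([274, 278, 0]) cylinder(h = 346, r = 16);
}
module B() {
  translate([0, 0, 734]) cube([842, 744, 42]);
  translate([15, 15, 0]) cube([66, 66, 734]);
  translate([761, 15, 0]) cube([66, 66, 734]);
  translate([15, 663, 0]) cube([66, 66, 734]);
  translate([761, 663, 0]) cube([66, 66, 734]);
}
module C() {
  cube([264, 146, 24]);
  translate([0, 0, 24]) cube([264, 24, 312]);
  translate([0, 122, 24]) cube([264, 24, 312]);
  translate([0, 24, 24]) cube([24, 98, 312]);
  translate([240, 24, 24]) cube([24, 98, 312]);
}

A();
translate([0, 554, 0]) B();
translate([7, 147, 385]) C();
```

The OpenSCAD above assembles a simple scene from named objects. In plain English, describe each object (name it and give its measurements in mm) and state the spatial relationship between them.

A is a simple wooden stool: a rectangular seat 290 mm (x) by 294 mm (y), 39 mm thick, top face at z = 385 mm, on four round legs, each 32 mm in diameter. The legs rest on z = 0, each leg's axis is inset half a diameter from the nearest pair of seat edges (so the leg's bounding box is flush with the corner).

B is a table with a 842×744 mm rectangular top, 42 mm thick, top surface at z = 776 mm, supported by four 66×66 mm square legs, each inset 15 mm from the nearest pair of top edges, running from the floor.

C is an open storage box with external size 264×146×336 mm and wall thickness 24 mm (the base is also 24 mm thick). The base covers the whole footprint; the four walls stand on the base, with the y-facing walls full-width and the x-facing walls fitting between their inner faces.

The table is on the floor beside the stool on its +y side. The open box is on top of the stool.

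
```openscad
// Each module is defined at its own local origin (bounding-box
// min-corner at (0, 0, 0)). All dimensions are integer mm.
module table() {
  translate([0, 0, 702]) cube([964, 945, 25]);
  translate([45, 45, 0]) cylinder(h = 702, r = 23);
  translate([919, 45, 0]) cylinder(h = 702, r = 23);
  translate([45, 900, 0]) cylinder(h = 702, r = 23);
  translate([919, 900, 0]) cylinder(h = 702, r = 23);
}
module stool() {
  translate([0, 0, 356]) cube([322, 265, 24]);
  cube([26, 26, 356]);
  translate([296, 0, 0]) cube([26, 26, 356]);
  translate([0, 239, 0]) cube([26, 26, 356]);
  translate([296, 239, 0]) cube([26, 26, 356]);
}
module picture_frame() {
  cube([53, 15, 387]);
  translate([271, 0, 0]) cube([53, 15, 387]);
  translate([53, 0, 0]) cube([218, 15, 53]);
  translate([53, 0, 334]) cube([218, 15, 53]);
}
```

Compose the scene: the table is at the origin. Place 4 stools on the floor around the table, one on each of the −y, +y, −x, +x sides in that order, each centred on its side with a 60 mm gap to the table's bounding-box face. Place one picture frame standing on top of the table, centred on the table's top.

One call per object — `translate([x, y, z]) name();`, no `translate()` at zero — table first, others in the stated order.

table();
translate([321, -325, 0]) stool();
translate([321, 1005, 0]) stool();
translate([-382, 340, 0]) stool();
translate([1024, 340, 0]) stool();
translate([320, 465, 727]) picture_frame();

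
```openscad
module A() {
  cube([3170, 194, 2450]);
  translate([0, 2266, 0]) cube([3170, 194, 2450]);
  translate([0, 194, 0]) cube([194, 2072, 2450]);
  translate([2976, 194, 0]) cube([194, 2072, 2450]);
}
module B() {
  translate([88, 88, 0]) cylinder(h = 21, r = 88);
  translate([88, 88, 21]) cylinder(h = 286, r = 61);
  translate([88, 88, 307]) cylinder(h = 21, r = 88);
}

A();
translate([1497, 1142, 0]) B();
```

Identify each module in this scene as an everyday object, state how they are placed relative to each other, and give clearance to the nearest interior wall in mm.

A is a house frame. B is a spool. The spool sits inside the house frame, centred. The clearance to the nearest interior wall is 948 mm.

Clearances: x = 1303, y = 948; minimum 948 mm.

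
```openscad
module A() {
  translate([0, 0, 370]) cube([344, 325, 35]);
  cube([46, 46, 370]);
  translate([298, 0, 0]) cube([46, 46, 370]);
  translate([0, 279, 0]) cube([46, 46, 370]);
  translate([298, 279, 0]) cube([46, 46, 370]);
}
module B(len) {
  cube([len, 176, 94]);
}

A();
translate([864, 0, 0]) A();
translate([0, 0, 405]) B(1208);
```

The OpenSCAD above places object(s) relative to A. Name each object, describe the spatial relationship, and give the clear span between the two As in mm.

Second stool starts at x = 864; first ends at x = 344; clear span = 864 − 344 = 520 mm.

A is a stool. B is a beam. A beam spans the tops of two stools. The clear span between the two stools is 520 mm.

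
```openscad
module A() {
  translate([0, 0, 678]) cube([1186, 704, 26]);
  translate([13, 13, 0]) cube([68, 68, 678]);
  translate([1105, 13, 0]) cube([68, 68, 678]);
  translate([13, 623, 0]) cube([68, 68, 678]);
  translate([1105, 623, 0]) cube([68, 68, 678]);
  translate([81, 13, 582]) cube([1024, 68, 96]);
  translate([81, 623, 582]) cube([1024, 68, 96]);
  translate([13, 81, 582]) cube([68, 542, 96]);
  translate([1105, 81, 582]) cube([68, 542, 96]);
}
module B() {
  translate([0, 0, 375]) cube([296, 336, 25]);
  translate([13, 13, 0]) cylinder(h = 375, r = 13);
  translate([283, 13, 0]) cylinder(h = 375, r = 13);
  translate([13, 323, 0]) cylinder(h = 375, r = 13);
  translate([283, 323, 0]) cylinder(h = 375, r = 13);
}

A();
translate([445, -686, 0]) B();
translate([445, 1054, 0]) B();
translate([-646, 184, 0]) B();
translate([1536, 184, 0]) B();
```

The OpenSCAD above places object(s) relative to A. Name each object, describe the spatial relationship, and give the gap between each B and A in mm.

A is a table. B is a stool. Four stools sit around the table at the −y, +y, −x, +x sides. The gap between each stool and the table is 350 mm.

Each stool's nearest face is 350 mm from the table's bounding box.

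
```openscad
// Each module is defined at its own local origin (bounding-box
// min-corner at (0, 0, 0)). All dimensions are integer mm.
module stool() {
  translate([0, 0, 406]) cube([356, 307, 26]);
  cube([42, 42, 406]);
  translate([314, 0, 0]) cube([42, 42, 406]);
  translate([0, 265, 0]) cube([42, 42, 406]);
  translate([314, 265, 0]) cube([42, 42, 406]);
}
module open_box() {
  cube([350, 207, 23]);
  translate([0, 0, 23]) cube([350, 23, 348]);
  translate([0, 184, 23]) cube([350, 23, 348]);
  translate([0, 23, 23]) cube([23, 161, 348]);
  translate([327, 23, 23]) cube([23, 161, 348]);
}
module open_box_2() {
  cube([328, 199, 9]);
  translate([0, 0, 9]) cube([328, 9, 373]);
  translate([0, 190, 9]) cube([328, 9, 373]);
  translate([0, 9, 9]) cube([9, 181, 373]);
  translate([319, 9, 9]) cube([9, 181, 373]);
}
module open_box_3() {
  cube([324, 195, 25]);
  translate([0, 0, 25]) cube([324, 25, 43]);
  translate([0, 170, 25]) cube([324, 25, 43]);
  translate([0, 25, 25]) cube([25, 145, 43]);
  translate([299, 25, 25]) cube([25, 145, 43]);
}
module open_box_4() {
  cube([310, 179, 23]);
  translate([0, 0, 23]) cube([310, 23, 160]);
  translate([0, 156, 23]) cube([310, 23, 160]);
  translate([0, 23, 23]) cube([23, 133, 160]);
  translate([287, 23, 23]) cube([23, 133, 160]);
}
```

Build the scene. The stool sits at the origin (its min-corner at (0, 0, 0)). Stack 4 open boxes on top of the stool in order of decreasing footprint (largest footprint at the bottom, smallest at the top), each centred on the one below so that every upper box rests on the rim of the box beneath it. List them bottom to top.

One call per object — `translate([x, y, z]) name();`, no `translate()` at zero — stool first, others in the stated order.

stool();
translate([3, 50, 432]) open_box();
translate([14, 54, 803]) open_box_2();
translate([16, 56, 1185]) open_box_3();
translate([23, 64, 1253]) open_box_4();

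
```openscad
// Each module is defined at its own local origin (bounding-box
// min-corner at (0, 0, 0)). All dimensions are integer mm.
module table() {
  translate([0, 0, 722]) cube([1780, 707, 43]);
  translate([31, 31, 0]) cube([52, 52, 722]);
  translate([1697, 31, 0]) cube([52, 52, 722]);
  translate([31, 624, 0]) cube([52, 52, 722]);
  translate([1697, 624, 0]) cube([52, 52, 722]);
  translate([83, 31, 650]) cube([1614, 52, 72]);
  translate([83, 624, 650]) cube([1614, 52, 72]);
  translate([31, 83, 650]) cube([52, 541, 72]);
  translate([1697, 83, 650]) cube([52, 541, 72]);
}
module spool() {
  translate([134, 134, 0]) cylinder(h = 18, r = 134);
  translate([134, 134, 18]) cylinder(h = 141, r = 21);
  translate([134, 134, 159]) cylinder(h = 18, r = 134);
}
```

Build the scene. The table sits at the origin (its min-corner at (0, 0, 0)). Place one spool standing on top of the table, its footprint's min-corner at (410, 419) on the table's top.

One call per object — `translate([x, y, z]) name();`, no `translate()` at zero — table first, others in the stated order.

table();
translate([410, 419, 765]) spool();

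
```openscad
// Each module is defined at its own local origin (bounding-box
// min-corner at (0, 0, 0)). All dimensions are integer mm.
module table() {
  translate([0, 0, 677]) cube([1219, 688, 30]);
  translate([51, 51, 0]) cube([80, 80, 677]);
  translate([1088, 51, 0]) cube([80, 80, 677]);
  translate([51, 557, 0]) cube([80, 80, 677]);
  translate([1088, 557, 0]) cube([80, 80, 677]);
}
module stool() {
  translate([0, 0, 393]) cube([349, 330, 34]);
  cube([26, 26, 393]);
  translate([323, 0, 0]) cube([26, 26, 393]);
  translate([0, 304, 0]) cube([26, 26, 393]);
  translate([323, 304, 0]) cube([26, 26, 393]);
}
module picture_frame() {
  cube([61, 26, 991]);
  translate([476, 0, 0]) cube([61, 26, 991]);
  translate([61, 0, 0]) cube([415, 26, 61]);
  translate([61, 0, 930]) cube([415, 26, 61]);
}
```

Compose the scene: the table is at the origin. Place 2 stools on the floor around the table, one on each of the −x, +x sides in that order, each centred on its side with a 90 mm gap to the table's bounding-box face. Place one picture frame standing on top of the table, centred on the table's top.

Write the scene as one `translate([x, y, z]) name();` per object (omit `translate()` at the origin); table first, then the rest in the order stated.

table();
translate([-439, 179, 0]) stool();
translate([1309, 179, 0]) stool();
translate([341, 331, 707]) picture_frame();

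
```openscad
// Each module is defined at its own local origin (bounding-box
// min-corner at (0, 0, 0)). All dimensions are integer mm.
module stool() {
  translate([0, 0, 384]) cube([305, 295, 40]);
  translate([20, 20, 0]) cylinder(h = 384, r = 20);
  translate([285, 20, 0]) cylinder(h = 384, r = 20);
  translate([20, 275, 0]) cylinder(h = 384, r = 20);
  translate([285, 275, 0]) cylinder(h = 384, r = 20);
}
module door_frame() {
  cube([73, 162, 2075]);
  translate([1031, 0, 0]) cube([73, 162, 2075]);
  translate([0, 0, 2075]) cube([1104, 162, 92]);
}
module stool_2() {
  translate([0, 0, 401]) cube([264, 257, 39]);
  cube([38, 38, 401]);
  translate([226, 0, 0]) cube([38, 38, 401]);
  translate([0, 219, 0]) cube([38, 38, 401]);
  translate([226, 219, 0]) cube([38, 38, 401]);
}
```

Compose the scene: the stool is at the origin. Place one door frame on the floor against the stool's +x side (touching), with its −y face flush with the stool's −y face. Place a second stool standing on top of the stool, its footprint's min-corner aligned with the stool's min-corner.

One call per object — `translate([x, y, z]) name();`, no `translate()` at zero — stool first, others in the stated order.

stool();
translate([305, 0, 0]) door_frame();
translate([0, 0, 424]) stool_2();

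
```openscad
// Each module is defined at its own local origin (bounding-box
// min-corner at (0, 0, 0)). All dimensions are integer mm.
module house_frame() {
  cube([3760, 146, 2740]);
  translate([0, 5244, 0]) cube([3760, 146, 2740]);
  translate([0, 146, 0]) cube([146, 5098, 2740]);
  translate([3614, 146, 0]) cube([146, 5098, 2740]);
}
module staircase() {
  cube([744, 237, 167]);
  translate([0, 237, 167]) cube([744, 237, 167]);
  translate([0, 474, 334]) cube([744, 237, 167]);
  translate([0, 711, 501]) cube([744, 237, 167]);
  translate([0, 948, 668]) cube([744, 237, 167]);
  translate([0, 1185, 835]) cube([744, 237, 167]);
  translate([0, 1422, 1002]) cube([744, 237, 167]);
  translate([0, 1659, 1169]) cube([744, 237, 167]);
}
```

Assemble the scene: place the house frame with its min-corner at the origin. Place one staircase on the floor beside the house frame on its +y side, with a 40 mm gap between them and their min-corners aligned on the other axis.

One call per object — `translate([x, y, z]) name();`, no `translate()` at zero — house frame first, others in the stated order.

house_frame();
translate([0, 5430, 0]) staircase();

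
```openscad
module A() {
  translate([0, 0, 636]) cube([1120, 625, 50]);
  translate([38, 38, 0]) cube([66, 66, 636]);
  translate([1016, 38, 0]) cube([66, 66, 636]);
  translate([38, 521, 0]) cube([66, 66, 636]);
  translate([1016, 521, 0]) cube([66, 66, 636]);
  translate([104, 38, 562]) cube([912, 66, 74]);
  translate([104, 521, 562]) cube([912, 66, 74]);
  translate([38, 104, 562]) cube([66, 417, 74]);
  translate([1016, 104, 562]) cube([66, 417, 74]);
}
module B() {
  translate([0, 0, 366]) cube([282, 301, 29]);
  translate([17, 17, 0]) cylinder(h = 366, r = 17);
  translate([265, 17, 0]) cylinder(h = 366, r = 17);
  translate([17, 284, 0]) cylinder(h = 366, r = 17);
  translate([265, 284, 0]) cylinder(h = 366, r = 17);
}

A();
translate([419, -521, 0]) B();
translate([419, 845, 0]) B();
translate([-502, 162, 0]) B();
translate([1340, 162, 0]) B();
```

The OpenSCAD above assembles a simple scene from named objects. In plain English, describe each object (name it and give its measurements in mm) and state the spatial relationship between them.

A is a rectangular dining table. The top is 1120×625×50 mm with its upper surface at z = 686 mm. It stands on four 66×66 mm square legs, each inset 38 mm from the nearest pair of top edges, running from the floor to the underside of the top. Four apron rails, 66 mm thick and 74 mm tall, run between adjacent legs with their top edges flush with the underside of the top and their outer faces flush with the legs' outer faces.

B is a four-legged stool. The seat is a 282×301×29 mm slab whose top surface is at z = 395 mm; four round legs, each 34 mm in diameter, run from the floor (z = 0) to the underside of the seat, each leg's axis is inset half a diameter from the nearest pair of seat edges (so the leg's bounding box is flush with the corner).

Four stools sit around the table at the −y, +y, −x, +x sides.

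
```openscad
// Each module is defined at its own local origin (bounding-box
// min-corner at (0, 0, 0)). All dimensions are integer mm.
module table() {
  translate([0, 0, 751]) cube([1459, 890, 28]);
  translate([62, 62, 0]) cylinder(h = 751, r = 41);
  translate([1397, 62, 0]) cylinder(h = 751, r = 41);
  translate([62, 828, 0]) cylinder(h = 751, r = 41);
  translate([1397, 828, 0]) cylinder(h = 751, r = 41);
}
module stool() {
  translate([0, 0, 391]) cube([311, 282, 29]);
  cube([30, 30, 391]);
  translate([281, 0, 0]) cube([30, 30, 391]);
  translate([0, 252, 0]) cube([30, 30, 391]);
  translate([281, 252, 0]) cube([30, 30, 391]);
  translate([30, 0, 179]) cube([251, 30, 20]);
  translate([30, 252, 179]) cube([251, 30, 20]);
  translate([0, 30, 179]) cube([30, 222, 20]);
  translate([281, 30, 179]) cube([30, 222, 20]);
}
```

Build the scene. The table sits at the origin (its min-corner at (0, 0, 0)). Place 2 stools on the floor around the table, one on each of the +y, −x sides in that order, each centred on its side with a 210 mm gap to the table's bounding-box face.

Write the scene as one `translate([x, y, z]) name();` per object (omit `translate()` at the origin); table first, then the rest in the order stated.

table();
translate([574, 1100, 0]) stool();
translate([-521, 304, 0]) stool();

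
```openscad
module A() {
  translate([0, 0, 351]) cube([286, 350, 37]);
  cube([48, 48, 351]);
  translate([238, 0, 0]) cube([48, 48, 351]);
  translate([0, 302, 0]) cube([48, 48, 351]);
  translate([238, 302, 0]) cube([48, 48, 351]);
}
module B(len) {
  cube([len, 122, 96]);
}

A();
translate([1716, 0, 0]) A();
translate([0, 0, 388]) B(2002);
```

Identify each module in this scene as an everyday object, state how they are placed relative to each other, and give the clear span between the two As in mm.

Second stool starts at x = 1716; first ends at x = 286; clear span = 1716 − 286 = 1430 mm.

A is a stool. B is a beam. A beam spans the tops of two stools. The clear span between the two stools is 1430 mm.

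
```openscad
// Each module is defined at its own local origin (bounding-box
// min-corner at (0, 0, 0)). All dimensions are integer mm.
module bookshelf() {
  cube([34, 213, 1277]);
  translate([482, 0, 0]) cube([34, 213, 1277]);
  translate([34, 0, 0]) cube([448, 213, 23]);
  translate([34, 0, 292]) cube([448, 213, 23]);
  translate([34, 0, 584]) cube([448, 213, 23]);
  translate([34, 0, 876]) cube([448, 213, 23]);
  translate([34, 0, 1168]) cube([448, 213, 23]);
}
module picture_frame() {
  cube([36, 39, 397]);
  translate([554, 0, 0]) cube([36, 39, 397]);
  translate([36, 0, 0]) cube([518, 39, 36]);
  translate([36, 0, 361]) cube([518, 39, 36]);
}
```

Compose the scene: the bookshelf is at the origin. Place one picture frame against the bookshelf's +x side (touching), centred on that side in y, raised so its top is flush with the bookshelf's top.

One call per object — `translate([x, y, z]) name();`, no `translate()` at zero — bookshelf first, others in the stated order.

bookshelf();
translate([516, 87, 880]) picture_frame();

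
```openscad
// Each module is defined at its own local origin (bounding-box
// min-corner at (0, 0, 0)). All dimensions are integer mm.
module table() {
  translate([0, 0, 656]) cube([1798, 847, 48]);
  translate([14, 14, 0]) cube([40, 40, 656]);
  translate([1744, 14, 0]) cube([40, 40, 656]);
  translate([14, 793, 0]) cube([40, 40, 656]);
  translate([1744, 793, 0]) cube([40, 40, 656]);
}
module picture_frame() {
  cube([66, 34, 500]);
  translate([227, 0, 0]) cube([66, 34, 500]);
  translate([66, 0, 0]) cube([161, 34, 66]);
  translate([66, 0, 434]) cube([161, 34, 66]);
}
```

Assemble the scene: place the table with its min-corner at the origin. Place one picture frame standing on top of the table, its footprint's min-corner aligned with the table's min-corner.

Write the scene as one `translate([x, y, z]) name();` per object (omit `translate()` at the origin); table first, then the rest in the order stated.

table();
translate([0, 0, 704]) picture_frame();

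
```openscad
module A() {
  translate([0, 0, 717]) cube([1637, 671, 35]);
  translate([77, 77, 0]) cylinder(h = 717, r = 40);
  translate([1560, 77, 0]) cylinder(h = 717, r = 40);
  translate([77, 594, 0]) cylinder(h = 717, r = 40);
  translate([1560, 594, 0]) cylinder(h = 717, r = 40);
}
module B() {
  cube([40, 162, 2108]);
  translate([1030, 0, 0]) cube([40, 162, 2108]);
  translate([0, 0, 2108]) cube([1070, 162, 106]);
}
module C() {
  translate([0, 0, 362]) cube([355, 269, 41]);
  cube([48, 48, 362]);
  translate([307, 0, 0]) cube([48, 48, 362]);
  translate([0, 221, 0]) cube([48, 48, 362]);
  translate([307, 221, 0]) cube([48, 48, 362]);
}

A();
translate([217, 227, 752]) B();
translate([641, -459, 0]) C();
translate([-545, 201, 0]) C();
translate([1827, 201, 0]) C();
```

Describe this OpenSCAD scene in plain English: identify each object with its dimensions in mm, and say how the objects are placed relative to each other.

A is a table with a 1637×671 mm rectangular top, 35 mm thick, top surface at z = 752 mm, supported by four round legs of 80 mm diameter, each leg's bounding box inset 37 mm from the nearest pair of top edges, running from the floor.

B is a door frame. The clear opening is 990 mm wide and 2108 mm high. Two 40 mm wide jambs, 162 mm deep, stand either side of the opening from the floor to the top of the opening. A 106 mm thick head sits across the top of both jambs, spanning the full outside width of the frame.

C is a simple wooden stool: a rectangular seat 355 mm (x) by 269 mm (y), 41 mm thick, top face at z = 403 mm, on four square legs, each 48×48 mm in cross-section. The legs rest on z = 0, each flush with a corner of the seat.

The door frame is on top of the table. Three stools sit around the table at the −y, −x, +x sides.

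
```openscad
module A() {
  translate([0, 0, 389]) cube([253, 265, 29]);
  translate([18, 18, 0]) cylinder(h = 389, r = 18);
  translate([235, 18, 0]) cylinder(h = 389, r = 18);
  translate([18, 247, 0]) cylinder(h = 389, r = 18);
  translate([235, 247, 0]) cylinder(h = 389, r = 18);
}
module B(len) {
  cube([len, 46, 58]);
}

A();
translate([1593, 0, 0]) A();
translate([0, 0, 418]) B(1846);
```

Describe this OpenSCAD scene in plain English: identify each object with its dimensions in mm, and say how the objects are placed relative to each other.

A is a four-legged stool. The seat is 253×265 mm, 29 mm thick, top at z = 418 mm. It stands on four round legs, each 36 mm in diameter, from z = 0 to the seat underside, each leg's axis is inset half a diameter from the nearest pair of seat edges (so the leg's bounding box is flush with the corner).

B is a rectangular beam 1846 mm long (x), 46 mm deep (y), 58 mm thick (z).

The beam spans the tops of two stools placed 1340 mm apart, resting at z = 418 mm.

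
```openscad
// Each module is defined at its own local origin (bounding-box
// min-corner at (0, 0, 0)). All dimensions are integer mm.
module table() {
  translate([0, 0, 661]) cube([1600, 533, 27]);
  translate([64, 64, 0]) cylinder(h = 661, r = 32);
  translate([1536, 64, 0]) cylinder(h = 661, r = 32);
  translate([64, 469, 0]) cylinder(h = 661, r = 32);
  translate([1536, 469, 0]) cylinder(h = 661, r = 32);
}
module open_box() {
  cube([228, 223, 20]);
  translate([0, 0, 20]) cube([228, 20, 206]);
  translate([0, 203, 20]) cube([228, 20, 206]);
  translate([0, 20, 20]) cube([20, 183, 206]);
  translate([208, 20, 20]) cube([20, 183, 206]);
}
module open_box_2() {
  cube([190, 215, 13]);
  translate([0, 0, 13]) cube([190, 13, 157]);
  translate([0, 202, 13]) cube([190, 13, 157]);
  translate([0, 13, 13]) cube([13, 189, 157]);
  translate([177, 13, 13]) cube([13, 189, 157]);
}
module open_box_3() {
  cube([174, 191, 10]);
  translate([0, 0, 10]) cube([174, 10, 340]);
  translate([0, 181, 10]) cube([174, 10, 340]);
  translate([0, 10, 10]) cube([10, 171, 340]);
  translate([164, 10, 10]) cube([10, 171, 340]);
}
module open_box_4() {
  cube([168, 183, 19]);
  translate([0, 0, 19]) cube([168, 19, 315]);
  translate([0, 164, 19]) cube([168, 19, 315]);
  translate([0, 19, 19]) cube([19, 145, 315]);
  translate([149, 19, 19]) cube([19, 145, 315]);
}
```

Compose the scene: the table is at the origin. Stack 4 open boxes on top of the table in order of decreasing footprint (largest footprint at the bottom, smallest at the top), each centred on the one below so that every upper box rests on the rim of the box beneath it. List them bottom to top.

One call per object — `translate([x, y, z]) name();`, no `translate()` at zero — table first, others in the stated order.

table();
translate([686, 155, 688]) open_box();
translate([705, 159, 914]) open_box_2();
translate([713, 171, 1084]) open_box_3();
translate([716, 175, 1434]) open_box_4();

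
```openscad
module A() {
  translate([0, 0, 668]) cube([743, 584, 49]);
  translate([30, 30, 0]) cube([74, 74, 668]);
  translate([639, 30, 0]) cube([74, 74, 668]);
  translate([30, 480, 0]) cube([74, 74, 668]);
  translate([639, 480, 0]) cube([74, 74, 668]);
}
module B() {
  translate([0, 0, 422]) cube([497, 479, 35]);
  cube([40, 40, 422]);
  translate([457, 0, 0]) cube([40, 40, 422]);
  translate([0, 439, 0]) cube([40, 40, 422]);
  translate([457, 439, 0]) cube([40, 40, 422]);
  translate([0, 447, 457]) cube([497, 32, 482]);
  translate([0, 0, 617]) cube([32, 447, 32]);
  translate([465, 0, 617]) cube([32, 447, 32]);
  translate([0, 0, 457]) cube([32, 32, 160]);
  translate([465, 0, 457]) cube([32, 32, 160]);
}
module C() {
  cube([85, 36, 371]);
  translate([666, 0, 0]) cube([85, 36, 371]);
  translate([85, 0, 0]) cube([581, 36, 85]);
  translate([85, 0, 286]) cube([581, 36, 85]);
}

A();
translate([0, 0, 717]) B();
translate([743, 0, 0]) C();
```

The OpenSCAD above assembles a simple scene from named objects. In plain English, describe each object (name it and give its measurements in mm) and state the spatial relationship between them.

A is a table: top 743 mm (x) × 584 mm (y), 49 mm thick, upper face at z = 717 mm, on four 74×74 mm square legs, each inset 30 mm from the nearest pair of top edges, running from z = 0 to the bottom of the top.

B is a chair. The seat is a 497×479×35 mm slab with its top at z = 457 mm, on four 40×40 mm corner legs (flush with the seat edges, standing on z = 0). A flat backrest 32 mm thick, 482 mm tall, spans the full seat width and rises from the seat top along its +y edge, rear face flush with the rear of the seat. Two armrests of 32×32 mm section run along each side from the seat's front edge to the front of the backrest, top faces 192 mm above the seat top and outer faces flush with the seat's x-edges; a 32×32 mm post under the front of each armrest stands on the seat at the front corner.

C is a rectangular picture frame lying in the x–z plane (depth along y). The opening is 581 mm wide (x) by 201 mm tall (z), surrounded by a border 85 mm wide on all four sides. The frame is 36 mm deep and is made of two full-height vertical stiles with two horizontal rails fitted between them.

The chair is on top of the table. The picture frame is against the table's +x side, with their −y faces flush.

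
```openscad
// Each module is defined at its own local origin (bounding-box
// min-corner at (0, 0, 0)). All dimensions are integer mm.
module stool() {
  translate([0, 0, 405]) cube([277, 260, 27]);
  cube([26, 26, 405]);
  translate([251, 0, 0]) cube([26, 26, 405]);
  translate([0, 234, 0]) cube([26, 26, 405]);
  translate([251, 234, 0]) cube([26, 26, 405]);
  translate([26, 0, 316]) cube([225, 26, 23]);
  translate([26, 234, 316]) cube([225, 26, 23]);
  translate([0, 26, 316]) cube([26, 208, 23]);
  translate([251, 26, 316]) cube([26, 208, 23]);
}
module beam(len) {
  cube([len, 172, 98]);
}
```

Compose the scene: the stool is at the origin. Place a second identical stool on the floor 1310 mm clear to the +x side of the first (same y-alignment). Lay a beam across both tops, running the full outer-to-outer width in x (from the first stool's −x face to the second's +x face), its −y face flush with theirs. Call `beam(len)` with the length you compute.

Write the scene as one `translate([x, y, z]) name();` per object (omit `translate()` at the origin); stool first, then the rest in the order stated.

stool();
translate([1587, 0, 0]) stool();
translate([0, 0, 432]) beam(1864);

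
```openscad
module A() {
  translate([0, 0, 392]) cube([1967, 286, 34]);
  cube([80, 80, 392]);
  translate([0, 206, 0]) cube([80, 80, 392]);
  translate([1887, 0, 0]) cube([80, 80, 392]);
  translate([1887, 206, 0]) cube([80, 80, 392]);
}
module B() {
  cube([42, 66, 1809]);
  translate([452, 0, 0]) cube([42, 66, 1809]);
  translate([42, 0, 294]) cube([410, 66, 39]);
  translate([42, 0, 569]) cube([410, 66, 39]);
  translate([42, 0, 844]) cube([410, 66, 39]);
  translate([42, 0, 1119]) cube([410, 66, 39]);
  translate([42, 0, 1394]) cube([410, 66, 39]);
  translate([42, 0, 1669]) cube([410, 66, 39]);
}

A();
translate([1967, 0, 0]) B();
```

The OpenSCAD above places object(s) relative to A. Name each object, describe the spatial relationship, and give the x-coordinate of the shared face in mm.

A is a bench. B is a ladder. The ladder is against the bench's +x side, with their −y faces flush. The x-coordinate of the shared face is 1967 mm.

The bench's +x face and the ladder's −x face are both at x = 1967 mm.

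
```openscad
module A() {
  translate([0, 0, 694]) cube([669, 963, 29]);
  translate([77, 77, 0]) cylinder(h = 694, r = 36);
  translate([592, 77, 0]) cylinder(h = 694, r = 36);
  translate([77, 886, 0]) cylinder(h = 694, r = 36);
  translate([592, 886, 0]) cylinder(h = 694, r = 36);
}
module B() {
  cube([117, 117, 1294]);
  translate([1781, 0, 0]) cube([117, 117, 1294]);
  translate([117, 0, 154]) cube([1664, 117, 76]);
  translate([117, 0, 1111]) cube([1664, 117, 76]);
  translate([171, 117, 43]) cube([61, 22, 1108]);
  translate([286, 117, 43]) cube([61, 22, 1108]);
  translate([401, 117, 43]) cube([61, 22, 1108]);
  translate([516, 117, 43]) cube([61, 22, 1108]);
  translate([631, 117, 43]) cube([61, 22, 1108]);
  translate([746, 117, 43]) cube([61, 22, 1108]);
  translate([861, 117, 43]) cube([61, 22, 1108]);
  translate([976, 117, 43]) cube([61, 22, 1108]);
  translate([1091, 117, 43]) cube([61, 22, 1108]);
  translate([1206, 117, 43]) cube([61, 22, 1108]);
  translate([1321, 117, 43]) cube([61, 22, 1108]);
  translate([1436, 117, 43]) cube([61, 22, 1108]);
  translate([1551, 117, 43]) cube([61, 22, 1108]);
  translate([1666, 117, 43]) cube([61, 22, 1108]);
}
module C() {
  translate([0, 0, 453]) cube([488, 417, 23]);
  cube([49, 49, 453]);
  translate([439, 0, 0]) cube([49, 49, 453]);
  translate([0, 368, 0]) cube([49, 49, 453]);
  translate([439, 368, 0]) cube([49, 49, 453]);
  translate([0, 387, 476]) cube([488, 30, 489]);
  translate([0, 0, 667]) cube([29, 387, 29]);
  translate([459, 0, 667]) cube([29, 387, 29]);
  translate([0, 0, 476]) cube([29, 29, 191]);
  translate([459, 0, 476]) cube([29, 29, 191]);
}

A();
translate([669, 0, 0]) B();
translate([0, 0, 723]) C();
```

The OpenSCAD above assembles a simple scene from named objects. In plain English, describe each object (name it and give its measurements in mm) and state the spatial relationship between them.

A is a table: top 669 mm (x) × 963 mm (y), 29 mm thick, upper face at z = 723 mm, on four round legs of 72 mm diameter, each leg's bounding box inset 41 mm from the nearest pair of top edges, running from z = 0 to the bottom of the top.

B is a fence section. Two 117×117 mm posts, 1294 mm tall, stand on the floor with a clear span of 1664 mm between their inner faces. Two horizontal rails of 117×76 mm section span the gap between the posts with their undersides at z = 154 mm and z = 1111 mm, flush with the posts' −y face. 14 pickets, each 61 mm wide, 22 mm thick and 1108 mm tall, are fixed to the +y face of the rails with their bottoms at z = 43 mm, evenly spaced across the span with equal gaps (rounded down to the nearest mm) at the −x end and between each pair — any rounding remainder accumulates at the +x end.

C is a chair. The seat is a 488×417×23 mm slab with its top at z = 476 mm, on four 49×49 mm corner legs (flush with the seat edges, standing on z = 0). A flat backrest 30 mm thick, 489 mm tall, spans the full seat width and rises from the seat top along its +y edge, rear face flush with the rear of the seat. Two armrests of 29×29 mm section run along each side from the seat's front edge to the front of the backrest, top faces 220 mm above the seat top and outer faces flush with the seat's x-edges; a 29×29 mm post under the front of each armrest stands on the seat at the front corner.

The fence section is against the table's +x side, with their −y faces flush. The chair is on top of the table.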